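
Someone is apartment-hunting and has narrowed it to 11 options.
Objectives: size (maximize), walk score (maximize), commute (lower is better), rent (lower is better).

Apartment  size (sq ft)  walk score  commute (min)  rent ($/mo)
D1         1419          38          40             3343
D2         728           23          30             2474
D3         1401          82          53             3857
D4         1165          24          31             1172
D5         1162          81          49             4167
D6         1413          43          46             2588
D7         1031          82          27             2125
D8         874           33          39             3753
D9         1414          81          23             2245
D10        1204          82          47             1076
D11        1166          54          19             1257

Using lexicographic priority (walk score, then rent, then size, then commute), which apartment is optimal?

D10

First maximize walk score: best is 82, kept {D3, D7, D10}.
Then minimize rent: best is 1076, kept {D10}.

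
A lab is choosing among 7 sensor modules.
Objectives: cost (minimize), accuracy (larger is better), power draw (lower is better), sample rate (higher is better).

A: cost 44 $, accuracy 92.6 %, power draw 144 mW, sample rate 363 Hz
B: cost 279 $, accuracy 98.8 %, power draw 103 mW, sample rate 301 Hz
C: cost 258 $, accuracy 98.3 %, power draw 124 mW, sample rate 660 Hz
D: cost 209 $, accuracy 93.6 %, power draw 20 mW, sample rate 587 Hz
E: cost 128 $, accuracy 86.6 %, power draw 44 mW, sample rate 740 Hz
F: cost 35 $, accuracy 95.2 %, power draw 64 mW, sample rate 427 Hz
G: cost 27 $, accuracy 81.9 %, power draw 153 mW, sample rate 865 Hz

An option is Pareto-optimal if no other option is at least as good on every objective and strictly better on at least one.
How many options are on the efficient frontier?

A: dominated by F (cost 35≤44, accuracy 95.2≥92.6, power draw 64≤144, sample rate 427≥363).
B: not dominated (best accuracy).
C: not dominated.
D: not dominated (best power draw).
E: not dominated.
F: not dominated.
G: not dominated (best cost).
Pareto-optimal: B, C, D, E, F, G → 6.

6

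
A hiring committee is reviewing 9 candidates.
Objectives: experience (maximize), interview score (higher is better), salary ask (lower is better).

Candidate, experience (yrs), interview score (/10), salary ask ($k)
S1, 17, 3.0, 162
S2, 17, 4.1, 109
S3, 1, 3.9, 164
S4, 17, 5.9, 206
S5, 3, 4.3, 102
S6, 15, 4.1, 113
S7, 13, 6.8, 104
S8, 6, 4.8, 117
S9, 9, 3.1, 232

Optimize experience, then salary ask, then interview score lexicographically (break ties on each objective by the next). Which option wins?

S2

First maximize experience: best is 17, kept {S1, S2, S4}.
Then minimize salary ask: best is 109, kept {S2}.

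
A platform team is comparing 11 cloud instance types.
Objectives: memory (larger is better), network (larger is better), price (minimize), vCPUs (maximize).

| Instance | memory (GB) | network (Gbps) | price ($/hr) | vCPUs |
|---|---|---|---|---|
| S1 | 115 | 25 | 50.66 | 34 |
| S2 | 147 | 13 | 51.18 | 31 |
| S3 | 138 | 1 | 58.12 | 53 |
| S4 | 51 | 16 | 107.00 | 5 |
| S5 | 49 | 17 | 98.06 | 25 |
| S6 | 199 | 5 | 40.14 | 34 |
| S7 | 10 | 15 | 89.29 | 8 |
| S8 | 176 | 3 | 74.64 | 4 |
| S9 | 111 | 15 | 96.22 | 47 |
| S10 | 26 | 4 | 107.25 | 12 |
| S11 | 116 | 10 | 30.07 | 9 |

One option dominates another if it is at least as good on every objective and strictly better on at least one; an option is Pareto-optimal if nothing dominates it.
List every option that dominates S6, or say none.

S1: worse on memory (115 vs 199).
S2: worse on memory (147 vs 199).
S3: worse on memory (138 vs 199).
S4: worse on memory (51 vs 199).
S5: worse on memory (49 vs 199).
S7: worse on memory (10 vs 199).
S8: worse on memory (176 vs 199).
S9: worse on memory (111 vs 199).
S10: worse on memory (26 vs 199).
S11: worse on memory (116 vs 199).
No option dominates S6.

none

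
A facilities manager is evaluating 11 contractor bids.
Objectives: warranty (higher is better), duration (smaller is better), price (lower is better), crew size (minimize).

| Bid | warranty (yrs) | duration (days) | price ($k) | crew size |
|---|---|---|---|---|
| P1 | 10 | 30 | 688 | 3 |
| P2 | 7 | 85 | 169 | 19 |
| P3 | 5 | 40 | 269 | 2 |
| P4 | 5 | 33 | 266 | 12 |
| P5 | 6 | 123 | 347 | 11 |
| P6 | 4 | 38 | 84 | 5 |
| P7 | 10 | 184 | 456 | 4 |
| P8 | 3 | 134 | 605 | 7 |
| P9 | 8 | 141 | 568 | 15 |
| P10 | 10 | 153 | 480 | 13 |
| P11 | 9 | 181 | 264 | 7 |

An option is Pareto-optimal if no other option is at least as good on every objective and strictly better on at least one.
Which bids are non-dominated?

P1: not dominated (best duration).
P2: not dominated.
P3: not dominated (best crew size).
P4: not dominated.
P5: not dominated.
P6: not dominated (best price).
P7: not dominated.
P8: dominated by P3 (warranty 5≥3, duration 40≤134, price 269≤605, crew size 2≤7).
P9: not dominated.
P10: not dominated.
P11: not dominated.

P1, P2, P3, P4, P5, P6, P7, P9, P10, P11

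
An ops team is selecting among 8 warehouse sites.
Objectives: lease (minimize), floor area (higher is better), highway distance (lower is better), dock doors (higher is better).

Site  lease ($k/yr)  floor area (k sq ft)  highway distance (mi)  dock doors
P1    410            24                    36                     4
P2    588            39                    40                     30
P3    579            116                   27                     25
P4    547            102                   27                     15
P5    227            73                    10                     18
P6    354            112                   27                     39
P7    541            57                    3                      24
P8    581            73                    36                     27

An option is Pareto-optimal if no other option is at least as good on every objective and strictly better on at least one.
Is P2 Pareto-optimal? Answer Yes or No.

No

P6 vs P2: lease 354≤588, floor area 112≥39, highway distance 27≤40, dock doors 39≥30 — P6 is at least as good on every objective and strictly better on at least one, so P6 dominates P2.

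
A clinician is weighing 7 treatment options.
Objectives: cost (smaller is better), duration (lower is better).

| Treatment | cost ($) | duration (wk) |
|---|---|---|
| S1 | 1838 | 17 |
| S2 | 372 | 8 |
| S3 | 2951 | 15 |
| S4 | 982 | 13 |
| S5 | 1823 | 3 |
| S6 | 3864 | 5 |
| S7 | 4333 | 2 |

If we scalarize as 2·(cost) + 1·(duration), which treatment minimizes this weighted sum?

S1: 2·1838 + 1·17 = 3693
S2: 2·372 + 1·8 = 752
S3: 2·2951 + 1·15 = 5917
S4: 2·982 + 1·13 = 1977
S5: 2·1823 + 1·3 = 3649
S6: 2·3864 + 1·5 = 7733
S7: 2·4333 + 1·2 = 8668
Lowest: S2 at 752.

S2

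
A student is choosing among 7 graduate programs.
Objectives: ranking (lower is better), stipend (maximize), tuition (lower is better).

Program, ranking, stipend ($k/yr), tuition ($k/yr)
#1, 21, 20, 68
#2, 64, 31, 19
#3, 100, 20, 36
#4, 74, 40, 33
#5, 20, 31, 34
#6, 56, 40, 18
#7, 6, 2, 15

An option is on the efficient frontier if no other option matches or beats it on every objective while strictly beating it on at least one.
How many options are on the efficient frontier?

3

#1: dominated by #5 (ranking 20≤21, stipend 31≥20, tuition 34≤68).
#2: dominated by #6 (ranking 56≤64, stipend 40≥31, tuition 18≤19).
#3: dominated by #2 (ranking 64≤100, stipend 31≥20, tuition 19≤36).
#4: dominated by #6 (ranking 56≤74, stipend 40≥40, tuition 18≤33).
#5: not dominated.
#6: not dominated.
#7: not dominated (best ranking).
Pareto-optimal: #5, #6, #7 → 3.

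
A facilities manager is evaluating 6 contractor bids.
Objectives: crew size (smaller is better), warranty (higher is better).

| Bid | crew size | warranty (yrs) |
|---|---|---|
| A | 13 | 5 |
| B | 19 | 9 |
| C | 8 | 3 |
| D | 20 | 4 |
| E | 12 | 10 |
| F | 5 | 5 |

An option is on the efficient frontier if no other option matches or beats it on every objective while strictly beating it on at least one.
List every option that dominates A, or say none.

E, F

E: crew size 12≤13, warranty 10≥5 — dominates A.
F: crew size 5≤13, warranty 5≥5 — dominates A.
Others (B, C, D) are each worse than A on at least one objective.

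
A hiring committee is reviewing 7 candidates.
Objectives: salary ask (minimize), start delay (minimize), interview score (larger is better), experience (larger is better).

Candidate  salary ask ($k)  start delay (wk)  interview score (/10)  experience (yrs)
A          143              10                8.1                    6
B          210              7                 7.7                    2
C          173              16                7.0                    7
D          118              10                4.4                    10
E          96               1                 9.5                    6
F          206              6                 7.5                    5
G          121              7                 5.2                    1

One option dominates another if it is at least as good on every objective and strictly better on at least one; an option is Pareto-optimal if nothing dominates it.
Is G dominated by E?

E vs G: salary ask 96≤121, start delay 1≤7, interview score 9.5≥5.2, experience 6≥1 — E is at least as good on every objective with at least one strict improvement.

Yes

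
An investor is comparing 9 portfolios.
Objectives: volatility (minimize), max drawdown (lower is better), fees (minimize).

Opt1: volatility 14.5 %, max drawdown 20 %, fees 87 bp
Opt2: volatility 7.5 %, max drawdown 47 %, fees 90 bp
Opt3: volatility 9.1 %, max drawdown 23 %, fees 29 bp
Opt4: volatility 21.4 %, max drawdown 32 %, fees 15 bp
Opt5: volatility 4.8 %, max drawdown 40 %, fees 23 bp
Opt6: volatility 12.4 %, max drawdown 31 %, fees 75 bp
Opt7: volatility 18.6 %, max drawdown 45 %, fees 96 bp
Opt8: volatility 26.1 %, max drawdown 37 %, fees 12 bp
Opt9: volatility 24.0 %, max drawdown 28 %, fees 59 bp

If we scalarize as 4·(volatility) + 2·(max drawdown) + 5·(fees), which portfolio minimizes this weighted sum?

Opt5

Opt1: 4·14.5 + 2·20 + 5·87 = 533.0
Opt2: 4·7.5 + 2·47 + 5·90 = 574.0
Opt3: 4·9.1 + 2·23 + 5·29 = 227.4
Opt4: 4·21.4 + 2·32 + 5·15 = 224.6
Opt5: 4·4.8 + 2·40 + 5·23 = 214.2
Opt6: 4·12.4 + 2·31 + 5·75 = 486.6
Opt7: 4·18.6 + 2·45 + 5·96 = 644.4
Opt8: 4·26.1 + 2·37 + 5·12 = 238.4
Opt9: 4·24.0 + 2·28 + 5·59 = 447.0
Lowest: Opt5 at 214.2.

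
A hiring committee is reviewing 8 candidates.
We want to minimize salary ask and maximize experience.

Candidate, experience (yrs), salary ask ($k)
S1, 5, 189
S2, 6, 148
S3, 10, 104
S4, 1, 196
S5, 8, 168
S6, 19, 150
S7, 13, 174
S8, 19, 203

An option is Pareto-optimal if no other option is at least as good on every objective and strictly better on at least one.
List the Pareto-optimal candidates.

S1: dominated by S2 (experience 6≥5, salary ask 148≤189).
S2: dominated by S3 (experience 10≥6, salary ask 104≤148).
S3: not dominated (best salary ask).
S4: dominated by S1 (experience 5≥1, salary ask 189≤196).
S5: dominated by S3 (experience 10≥8, salary ask 104≤168).
S6: not dominated.
S7: dominated by S6 (experience 19≥13, salary ask 150≤174).
S8: dominated by S6 (experience 19≥19, salary ask 150≤203).

S3, S6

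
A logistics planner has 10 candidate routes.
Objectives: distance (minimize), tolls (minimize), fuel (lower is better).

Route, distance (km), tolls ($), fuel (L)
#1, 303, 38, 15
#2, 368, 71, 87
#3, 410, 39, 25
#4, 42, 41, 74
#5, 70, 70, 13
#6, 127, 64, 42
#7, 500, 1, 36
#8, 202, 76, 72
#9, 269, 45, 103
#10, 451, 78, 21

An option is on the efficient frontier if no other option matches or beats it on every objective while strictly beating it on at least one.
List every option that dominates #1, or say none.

#2: worse on distance (368 vs 303).
#3: worse on distance (410 vs 303).
#4: worse on tolls (41 vs 38).
#5: worse on tolls (70 vs 38).
#6: worse on tolls (64 vs 38).
#7: worse on distance (500 vs 303).
#8: worse on tolls (76 vs 38).
#9: worse on tolls (45 vs 38).
#10: worse on distance (451 vs 303).
No option dominates #1.

none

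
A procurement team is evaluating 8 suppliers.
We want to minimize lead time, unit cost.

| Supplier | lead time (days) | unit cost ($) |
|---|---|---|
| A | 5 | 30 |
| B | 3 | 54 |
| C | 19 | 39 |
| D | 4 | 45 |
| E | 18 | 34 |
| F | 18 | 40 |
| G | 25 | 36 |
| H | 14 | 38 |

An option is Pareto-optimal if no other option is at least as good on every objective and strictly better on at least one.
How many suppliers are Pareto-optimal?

A: not dominated (best unit cost).
B: not dominated (best lead time).
C: dominated by A (lead time 5≤19, unit cost 30≤39).
D: not dominated.
E: dominated by A (lead time 5≤18, unit cost 30≤34).
F: dominated by A (lead time 5≤18, unit cost 30≤40).
G: dominated by A (lead time 5≤25, unit cost 30≤36).
H: dominated by A (lead time 5≤14, unit cost 30≤38).
Pareto-optimal: A, B, D → 3.

3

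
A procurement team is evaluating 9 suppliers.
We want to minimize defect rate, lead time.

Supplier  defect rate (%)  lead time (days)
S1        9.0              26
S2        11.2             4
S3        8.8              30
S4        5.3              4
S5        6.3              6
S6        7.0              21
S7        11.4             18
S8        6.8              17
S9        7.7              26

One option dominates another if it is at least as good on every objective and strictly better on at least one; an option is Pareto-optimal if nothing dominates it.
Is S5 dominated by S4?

Yes

S4 vs S5: defect rate 5.3≤6.3, lead time 4≤6 — S4 is at least as good on every objective with at least one strict improvement.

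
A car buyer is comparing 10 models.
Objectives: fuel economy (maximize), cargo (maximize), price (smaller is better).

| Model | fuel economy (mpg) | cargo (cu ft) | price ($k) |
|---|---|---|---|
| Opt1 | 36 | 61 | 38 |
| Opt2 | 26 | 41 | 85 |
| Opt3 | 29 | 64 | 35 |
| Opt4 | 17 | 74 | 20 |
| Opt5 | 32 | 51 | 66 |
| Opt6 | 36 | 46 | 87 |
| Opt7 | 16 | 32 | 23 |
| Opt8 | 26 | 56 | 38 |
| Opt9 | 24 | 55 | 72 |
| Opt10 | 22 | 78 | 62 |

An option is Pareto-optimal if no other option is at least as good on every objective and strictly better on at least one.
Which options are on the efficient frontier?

Opt1, Opt3, Opt4, Opt10

Opt1: not dominated.
Opt2: dominated by Opt1 (fuel economy 36≥26, cargo 61≥41, price 38≤85).
Opt3: not dominated.
Opt4: not dominated (best price).
Opt5: dominated by Opt1 (fuel economy 36≥32, cargo 61≥51, price 38≤66).
Opt6: dominated by Opt1 (fuel economy 36≥36, cargo 61≥46, price 38≤87).
Opt7: dominated by Opt4 (fuel economy 17≥16, cargo 74≥32, price 20≤23).
Opt8: dominated by Opt1 (fuel economy 36≥26, cargo 61≥56, price 38≤38).
Opt9: dominated by Opt1 (fuel economy 36≥24, cargo 61≥55, price 38≤72).
Opt10: not dominated (best cargo).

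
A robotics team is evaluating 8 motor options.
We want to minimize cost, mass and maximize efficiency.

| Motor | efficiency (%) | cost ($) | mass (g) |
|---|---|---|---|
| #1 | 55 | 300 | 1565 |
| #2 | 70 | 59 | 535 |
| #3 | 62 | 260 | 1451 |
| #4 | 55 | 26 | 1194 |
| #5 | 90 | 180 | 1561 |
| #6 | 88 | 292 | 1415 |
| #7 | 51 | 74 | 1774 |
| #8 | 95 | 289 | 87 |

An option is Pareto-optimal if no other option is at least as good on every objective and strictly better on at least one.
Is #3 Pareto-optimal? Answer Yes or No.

#2 vs #3: efficiency 70≥62, cost 59≤260, mass 535≤1451 — #2 is at least as good on every objective and strictly better on at least one, so #2 dominates #3.

No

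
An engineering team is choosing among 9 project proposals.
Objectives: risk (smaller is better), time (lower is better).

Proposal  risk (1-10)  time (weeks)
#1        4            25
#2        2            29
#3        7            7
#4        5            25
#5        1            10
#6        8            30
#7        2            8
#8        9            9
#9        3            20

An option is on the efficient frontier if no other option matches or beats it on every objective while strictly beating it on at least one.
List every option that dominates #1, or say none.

#5, #7, #9

#5: risk 1≤4, time 10≤25 — dominates #1.
#7: risk 2≤4, time 8≤25 — dominates #1.
#9: risk 3≤4, time 20≤25 — dominates #1.
Others (#2, #3, #4, #6, #8) are each worse than #1 on at least one objective.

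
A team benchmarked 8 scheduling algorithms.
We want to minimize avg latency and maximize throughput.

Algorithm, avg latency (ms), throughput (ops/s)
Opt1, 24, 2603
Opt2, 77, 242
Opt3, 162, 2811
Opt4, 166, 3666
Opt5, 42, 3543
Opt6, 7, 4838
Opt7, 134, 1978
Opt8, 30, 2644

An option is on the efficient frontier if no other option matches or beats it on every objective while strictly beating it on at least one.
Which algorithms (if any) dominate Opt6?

none

Opt1: worse on avg latency (24 vs 7).
Opt2: worse on avg latency (77 vs 7).
Opt3: worse on avg latency (162 vs 7).
Opt4: worse on avg latency (166 vs 7).
Opt5: worse on avg latency (42 vs 7).
Opt7: worse on avg latency (134 vs 7).
Opt8: worse on avg latency (30 vs 7).
No option dominates Opt6.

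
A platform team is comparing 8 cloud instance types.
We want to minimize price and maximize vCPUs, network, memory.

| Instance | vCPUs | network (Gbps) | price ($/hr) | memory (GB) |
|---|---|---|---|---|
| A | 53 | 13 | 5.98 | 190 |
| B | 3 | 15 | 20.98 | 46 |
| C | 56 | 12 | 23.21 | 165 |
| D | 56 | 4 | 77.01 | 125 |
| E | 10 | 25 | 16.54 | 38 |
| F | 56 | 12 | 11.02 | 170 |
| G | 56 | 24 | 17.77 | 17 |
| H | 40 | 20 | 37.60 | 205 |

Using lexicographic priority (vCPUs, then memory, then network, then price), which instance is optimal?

F

First maximize vCPUs: best is 56, kept {C, D, F, G}.
Then maximize memory: best is 170, kept {F}.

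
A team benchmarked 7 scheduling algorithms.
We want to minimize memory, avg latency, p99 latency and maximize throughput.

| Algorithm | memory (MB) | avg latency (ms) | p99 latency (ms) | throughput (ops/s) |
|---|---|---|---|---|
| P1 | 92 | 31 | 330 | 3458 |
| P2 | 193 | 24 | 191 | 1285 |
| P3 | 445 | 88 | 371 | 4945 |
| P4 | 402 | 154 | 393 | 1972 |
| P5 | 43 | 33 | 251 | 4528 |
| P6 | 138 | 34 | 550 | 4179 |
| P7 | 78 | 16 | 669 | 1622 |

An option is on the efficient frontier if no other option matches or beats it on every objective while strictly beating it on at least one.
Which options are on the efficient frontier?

P1, P2, P3, P5, P7

P1: not dominated.
P2: not dominated (best p99 latency).
P3: not dominated (best throughput).
P4: dominated by P1 (memory 92≤402, avg latency 31≤154, p99 latency 330≤393, throughput 3458≥1972).
P5: not dominated (best memory).
P6: dominated by P5 (memory 43≤138, avg latency 33≤34, p99 latency 251≤550, throughput 4528≥4179).
P7: not dominated (best avg latency).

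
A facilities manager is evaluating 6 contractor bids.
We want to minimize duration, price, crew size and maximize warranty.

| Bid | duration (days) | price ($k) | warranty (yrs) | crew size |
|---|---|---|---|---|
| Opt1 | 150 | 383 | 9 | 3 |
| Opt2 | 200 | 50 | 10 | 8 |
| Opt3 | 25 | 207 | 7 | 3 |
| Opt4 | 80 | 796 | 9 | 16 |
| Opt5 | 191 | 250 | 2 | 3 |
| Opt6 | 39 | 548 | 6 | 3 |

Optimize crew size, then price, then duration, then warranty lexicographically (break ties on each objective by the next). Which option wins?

Opt3

First minimize crew size: best is 3, kept {Opt1, Opt3, Opt5, Opt6}.
Then minimize price: best is 207, kept {Opt3}.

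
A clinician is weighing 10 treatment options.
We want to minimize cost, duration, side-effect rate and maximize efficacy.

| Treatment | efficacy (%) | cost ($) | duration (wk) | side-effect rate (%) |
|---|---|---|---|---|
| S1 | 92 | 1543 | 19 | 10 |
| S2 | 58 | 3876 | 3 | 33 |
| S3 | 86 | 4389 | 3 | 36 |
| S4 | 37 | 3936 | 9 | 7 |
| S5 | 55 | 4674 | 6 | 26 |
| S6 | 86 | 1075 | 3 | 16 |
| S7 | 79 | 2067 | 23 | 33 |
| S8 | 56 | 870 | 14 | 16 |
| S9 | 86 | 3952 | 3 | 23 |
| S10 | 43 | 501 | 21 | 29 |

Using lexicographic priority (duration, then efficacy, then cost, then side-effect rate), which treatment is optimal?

First minimize duration: best is 3, kept {S2, S3, S6, S9}.
Then maximize efficacy: best is 86, kept {S3, S6, S9}.
Then minimize cost: best is 1075, kept {S6}.

S6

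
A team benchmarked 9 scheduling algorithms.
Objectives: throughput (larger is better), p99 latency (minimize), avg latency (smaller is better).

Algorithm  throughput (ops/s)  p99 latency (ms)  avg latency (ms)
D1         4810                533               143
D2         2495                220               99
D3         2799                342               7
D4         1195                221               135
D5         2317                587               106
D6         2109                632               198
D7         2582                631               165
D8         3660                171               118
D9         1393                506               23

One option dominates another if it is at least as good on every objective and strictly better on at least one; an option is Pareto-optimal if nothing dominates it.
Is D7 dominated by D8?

Yes

D8 vs D7: throughput 3660≥2582, p99 latency 171≤631, avg latency 118≤165 — D8 is at least as good on every objective with at least one strict improvement.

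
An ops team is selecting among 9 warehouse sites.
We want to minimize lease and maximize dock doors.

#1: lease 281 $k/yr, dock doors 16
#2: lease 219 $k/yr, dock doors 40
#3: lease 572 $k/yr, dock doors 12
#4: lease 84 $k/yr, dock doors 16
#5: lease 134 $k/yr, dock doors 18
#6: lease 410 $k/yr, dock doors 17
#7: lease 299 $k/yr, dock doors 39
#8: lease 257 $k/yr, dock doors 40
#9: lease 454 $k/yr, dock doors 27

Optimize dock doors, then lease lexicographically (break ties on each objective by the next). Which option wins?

#2

First maximize dock doors: best is 40, kept {#2, #8}.
Then minimize lease: best is 219, kept {#2}.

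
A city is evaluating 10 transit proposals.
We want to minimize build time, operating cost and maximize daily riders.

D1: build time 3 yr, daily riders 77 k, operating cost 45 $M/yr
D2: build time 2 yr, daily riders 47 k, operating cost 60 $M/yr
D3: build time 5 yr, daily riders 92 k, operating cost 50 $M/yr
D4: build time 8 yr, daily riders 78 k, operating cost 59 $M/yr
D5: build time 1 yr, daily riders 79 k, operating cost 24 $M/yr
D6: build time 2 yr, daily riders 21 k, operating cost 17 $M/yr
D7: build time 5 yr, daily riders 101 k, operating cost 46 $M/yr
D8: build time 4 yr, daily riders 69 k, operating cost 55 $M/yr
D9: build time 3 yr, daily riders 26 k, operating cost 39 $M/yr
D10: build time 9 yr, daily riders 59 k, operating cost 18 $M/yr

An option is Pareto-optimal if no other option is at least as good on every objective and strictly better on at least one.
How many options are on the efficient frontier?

D1: dominated by D5 (build time 1≤3, daily riders 79≥77, operating cost 24≤45).
D2: dominated by D5 (build time 1≤2, daily riders 79≥47, operating cost 24≤60).
D3: dominated by D7 (build time 5≤5, daily riders 101≥92, operating cost 46≤50).
D4: dominated by D3 (build time 5≤8, daily riders 92≥78, operating cost 50≤59).
D5: not dominated (best build time).
D6: not dominated (best operating cost).
D7: not dominated (best daily riders).
D8: dominated by D1 (build time 3≤4, daily riders 77≥69, operating cost 45≤55).
D9: dominated by D5 (build time 1≤3, daily riders 79≥26, operating cost 24≤39).
D10: not dominated.
Pareto-optimal: D5, D6, D7, D10 → 4.

4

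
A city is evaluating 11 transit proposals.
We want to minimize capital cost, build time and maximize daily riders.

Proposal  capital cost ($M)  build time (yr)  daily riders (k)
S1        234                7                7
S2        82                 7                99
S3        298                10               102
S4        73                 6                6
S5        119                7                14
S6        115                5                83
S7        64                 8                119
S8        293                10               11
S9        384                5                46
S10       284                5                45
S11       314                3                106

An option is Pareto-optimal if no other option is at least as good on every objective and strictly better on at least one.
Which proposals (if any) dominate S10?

S6

S6: capital cost 115≤284, build time 5≤5, daily riders 83≥45 — dominates S10.
Others (S1, S2, S3, S4, S5, S7, S8, S9, S11) are each worse than S10 on at least one objective.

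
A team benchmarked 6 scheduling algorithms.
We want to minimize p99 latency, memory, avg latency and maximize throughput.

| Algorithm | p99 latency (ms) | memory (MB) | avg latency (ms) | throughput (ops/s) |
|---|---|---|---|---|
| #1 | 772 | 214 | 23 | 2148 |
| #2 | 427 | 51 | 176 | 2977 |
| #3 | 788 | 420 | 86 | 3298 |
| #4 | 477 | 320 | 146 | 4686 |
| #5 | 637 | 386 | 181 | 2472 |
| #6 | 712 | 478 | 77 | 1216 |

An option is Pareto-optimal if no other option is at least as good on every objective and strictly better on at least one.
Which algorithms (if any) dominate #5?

#2: p99 latency 427≤637, memory 51≤386, avg latency 176≤181, throughput 2977≥2472 — dominates #5.
#4: p99 latency 477≤637, memory 320≤386, avg latency 146≤181, throughput 4686≥2472 — dominates #5.
Others (#1, #3, #6) are each worse than #5 on at least one objective.

#2, #4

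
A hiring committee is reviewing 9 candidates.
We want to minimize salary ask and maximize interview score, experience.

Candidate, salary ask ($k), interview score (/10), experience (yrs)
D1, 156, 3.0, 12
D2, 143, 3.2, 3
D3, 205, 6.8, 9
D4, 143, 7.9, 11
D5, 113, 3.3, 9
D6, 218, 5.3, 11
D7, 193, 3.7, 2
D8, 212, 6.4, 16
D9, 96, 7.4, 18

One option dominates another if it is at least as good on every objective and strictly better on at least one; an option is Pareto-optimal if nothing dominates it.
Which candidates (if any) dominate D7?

D4: salary ask 143≤193, interview score 7.9≥3.7, experience 11≥2 — dominates D7.
D9: salary ask 96≤193, interview score 7.4≥3.7, experience 18≥2 — dominates D7.
Others (D1, D2, D3, D5, D6, D8) are each worse than D7 on at least one objective.

D4, D9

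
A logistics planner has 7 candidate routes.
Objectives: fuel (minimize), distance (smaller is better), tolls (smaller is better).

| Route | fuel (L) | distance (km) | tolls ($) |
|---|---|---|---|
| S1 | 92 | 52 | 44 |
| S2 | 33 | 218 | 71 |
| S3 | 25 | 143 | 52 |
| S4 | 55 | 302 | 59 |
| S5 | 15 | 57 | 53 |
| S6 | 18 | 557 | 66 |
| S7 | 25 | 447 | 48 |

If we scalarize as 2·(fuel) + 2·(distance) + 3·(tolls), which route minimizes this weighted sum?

S1: 2·92 + 2·52 + 3·44 = 420
S2: 2·33 + 2·218 + 3·71 = 715
S3: 2·25 + 2·143 + 3·52 = 492
S4: 2·55 + 2·302 + 3·59 = 891
S5: 2·15 + 2·57 + 3·53 = 303
S6: 2·18 + 2·557 + 3·66 = 1348
S7: 2·25 + 2·447 + 3·48 = 1088
Lowest: S5 at 303.

S5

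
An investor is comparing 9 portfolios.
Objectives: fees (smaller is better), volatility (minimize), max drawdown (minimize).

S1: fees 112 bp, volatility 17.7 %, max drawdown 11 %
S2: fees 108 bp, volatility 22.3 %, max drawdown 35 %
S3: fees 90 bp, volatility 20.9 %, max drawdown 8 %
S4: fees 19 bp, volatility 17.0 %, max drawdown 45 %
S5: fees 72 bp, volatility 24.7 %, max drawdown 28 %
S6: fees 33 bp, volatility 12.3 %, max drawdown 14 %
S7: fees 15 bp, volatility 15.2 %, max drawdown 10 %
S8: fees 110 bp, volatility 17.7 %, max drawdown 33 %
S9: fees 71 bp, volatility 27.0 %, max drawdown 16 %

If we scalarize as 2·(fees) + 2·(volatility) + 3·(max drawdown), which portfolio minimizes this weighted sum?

S7

S1: 2·112 + 2·17.7 + 3·11 = 292.4
S2: 2·108 + 2·22.3 + 3·35 = 365.6
S3: 2·90 + 2·20.9 + 3·8 = 245.8
S4: 2·19 + 2·17.0 + 3·45 = 207.0
S5: 2·72 + 2·24.7 + 3·28 = 277.4
S6: 2·33 + 2·12.3 + 3·14 = 132.6
S7: 2·15 + 2·15.2 + 3·10 = 90.4
S8: 2·110 + 2·17.7 + 3·33 = 354.4
S9: 2·71 + 2·27.0 + 3·16 = 244.0
Lowest: S7 at 90.4.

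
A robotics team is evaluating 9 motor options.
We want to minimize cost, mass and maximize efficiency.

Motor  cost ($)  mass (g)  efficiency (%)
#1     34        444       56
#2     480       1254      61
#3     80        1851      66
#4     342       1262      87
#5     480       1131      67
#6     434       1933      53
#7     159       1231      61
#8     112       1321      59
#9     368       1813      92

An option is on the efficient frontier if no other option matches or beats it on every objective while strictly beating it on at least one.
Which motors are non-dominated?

#1: not dominated (best cost).
#2: dominated by #5 (cost 480≤480, mass 1131≤1254, efficiency 67≥61).
#3: not dominated.
#4: not dominated.
#5: not dominated.
#6: dominated by #1 (cost 34≤434, mass 444≤1933, efficiency 56≥53).
#7: not dominated.
#8: not dominated.
#9: not dominated (best efficiency).

#1, #3, #4, #5, #7, #8, #9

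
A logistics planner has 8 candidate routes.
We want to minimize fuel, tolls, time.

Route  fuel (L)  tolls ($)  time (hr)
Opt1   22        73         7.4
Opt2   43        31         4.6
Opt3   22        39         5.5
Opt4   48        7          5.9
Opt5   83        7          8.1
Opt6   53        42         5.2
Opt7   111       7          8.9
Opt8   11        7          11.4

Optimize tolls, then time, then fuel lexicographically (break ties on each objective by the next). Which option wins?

First minimize tolls: best is 7, kept {Opt4, Opt5, Opt7, Opt8}.
Then minimize time: best is 5.9, kept {Opt4}.

Opt4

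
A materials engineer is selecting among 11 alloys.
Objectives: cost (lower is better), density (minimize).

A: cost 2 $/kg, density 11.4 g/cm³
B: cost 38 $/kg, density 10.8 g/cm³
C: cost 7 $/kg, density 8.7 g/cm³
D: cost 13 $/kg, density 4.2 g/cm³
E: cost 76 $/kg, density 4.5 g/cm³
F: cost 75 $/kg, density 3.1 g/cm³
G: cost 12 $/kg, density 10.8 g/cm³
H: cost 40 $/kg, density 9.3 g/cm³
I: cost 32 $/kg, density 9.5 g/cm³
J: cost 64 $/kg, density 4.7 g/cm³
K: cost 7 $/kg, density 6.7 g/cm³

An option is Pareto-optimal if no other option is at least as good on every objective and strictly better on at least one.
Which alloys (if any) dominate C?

K

K: cost 7≤7, density 6.7≤8.7 — dominates C.
Others (A, B, D, E, F, G, H, I, J) are each worse than C on at least one objective.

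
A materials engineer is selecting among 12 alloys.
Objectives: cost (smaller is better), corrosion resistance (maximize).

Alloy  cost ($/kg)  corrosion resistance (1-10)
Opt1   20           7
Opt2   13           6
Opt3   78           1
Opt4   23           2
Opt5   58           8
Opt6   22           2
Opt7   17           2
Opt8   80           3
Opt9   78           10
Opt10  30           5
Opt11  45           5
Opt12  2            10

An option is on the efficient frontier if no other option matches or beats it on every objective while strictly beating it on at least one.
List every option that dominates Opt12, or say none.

Opt1: worse on cost (20 vs 2).
Opt2: worse on cost (13 vs 2).
Opt3: worse on cost (78 vs 2).
Opt4: worse on cost (23 vs 2).
Opt5: worse on cost (58 vs 2).
Opt6: worse on cost (22 vs 2).
Opt7: worse on cost (17 vs 2).
Opt8: worse on cost (80 vs 2).
Opt9: worse on cost (78 vs 2).
Opt10: worse on cost (30 vs 2).
Opt11: worse on cost (45 vs 2).
No option dominates Opt12.

none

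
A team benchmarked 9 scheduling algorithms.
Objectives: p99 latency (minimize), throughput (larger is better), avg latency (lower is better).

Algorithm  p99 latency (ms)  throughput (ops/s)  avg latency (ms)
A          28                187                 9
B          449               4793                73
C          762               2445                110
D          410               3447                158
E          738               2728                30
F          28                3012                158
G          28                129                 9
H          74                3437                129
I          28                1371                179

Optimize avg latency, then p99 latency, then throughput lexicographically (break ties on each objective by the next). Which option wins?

First minimize avg latency: best is 9, kept {A, G}.
Then minimize p99 latency: best is 28, kept {A, G}.
Then maximize throughput: best is 187, kept {A}.

A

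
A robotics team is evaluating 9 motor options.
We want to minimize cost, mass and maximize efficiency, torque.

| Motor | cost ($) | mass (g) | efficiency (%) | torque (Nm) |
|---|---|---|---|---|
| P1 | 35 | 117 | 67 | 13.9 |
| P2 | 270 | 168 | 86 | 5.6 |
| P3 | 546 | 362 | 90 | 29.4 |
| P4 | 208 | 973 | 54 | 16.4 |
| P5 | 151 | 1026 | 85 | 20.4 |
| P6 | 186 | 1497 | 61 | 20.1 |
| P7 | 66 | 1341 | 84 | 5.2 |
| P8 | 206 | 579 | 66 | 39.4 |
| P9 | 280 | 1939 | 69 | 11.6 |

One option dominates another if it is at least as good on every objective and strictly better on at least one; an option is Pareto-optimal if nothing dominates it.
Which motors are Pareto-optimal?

P1, P2, P3, P5, P7, P8

P1: not dominated (best cost).
P2: not dominated.
P3: not dominated (best efficiency).
P4: dominated by P8 (cost 206≤208, mass 579≤973, efficiency 66≥54, torque 39.4≥16.4).
P5: not dominated.
P6: dominated by P5 (cost 151≤186, mass 1026≤1497, efficiency 85≥61, torque 20.4≥20.1).
P7: not dominated.
P8: not dominated (best torque).
P9: dominated by P5 (cost 151≤280, mass 1026≤1939, efficiency 85≥69, torque 20.4≥11.6).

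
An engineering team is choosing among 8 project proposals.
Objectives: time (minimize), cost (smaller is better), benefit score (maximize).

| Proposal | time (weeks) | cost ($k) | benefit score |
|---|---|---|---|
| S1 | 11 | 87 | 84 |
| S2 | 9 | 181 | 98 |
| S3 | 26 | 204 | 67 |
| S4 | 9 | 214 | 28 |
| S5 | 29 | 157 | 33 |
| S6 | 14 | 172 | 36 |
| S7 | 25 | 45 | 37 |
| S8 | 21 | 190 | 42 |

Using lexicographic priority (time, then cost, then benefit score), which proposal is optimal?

S2

First minimize time: best is 9, kept {S2, S4}.
Then minimize cost: best is 181, kept {S2}.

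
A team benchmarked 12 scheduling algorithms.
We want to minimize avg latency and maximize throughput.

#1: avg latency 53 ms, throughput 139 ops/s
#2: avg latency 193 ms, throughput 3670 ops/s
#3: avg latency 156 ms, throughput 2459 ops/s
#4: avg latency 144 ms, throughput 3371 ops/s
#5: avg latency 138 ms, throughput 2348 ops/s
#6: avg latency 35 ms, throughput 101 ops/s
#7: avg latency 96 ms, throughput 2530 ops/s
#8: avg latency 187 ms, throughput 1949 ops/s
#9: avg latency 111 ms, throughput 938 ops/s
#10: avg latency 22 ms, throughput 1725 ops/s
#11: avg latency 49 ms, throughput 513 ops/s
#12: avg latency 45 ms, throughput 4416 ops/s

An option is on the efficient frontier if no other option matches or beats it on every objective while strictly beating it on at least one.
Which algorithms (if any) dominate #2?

#12

#12: avg latency 45≤193, throughput 4416≥3670 — dominates #2.
Others (#1, #3, #4, #5, #6, #7, #8, #9, #10, #11) are each worse than #2 on at least one objective.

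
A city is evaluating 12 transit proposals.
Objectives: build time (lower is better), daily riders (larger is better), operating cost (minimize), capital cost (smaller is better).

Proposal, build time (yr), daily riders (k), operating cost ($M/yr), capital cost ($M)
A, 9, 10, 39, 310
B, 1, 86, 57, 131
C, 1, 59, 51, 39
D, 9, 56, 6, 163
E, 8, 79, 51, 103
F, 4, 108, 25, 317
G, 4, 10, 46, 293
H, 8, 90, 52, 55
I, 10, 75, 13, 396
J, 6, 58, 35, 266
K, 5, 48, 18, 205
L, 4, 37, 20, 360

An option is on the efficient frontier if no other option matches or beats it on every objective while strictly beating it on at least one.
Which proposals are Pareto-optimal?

A: dominated by D (build time 9≤9, daily riders 56≥10, operating cost 6≤39, capital cost 163≤310).
B: not dominated.
C: not dominated (best capital cost).
D: not dominated (best operating cost).
E: not dominated.
F: not dominated (best daily riders).
G: not dominated.
H: not dominated.
I: not dominated.
J: not dominated.
K: not dominated.
L: not dominated.

B, C, D, E, F, G, H, I, J, K, L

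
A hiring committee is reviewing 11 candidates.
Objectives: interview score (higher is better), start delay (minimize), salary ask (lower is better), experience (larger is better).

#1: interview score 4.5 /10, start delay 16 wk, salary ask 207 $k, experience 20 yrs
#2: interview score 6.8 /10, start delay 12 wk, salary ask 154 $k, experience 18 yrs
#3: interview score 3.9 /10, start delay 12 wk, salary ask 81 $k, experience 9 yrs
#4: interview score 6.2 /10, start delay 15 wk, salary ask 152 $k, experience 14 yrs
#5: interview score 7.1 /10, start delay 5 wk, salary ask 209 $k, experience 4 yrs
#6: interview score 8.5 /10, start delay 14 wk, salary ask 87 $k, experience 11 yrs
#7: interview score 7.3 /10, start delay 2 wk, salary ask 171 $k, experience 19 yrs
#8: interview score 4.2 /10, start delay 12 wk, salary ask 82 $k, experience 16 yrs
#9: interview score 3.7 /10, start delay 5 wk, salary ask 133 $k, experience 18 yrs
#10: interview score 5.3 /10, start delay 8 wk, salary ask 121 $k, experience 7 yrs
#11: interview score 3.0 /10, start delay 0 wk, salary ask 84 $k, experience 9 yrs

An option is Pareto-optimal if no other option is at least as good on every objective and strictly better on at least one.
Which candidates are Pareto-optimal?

#1, #2, #3, #4, #6, #7, #8, #9, #10, #11

#1: not dominated (best experience).
#2: not dominated.
#3: not dominated (best salary ask).
#4: not dominated.
#5: dominated by #7 (interview score 7.3≥7.1, start delay 2≤5, salary ask 171≤209, experience 19≥4).
#6: not dominated (best interview score).
#7: not dominated.
#8: not dominated.
#9: not dominated.
#10: not dominated.
#11: not dominated (best start delay).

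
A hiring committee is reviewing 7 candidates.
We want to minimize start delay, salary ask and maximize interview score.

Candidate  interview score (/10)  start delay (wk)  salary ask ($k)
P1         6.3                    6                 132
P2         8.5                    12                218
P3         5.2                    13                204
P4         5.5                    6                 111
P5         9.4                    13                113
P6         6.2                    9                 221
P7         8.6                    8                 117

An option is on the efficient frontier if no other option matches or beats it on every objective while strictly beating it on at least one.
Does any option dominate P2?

Yes

P7 vs P2: interview score 8.6≥8.5, start delay 8≤12, salary ask 117≤218 — P7 is at least as good on every objective and strictly better on at least one, so P7 dominates P2.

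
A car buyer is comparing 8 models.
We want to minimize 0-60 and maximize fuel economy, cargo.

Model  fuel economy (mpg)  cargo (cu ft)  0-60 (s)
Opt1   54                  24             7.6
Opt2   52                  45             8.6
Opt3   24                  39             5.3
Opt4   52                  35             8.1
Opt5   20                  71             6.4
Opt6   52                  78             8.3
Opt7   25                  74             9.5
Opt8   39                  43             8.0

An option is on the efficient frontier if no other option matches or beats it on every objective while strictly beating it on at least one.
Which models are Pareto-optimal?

Opt1, Opt3, Opt4, Opt5, Opt6, Opt8

Opt1: not dominated (best fuel economy).
Opt2: dominated by Opt6 (fuel economy 52≥52, cargo 78≥45, 0-60 8.3≤8.6).
Opt3: not dominated (best 0-60).
Opt4: not dominated.
Opt5: not dominated.
Opt6: not dominated (best cargo).
Opt7: dominated by Opt6 (fuel economy 52≥25, cargo 78≥74, 0-60 8.3≤9.5).
Opt8: not dominated.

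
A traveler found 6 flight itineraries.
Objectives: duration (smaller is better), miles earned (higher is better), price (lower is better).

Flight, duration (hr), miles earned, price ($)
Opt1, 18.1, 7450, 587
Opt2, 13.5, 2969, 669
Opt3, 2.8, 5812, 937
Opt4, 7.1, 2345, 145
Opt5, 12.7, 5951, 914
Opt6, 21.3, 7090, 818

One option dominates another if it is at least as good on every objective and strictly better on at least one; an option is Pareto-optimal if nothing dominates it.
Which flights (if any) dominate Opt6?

Opt1: duration 18.1≤21.3, miles earned 7450≥7090, price 587≤818 — dominates Opt6.
Others (Opt2, Opt3, Opt4, Opt5) are each worse than Opt6 on at least one objective.

Opt1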